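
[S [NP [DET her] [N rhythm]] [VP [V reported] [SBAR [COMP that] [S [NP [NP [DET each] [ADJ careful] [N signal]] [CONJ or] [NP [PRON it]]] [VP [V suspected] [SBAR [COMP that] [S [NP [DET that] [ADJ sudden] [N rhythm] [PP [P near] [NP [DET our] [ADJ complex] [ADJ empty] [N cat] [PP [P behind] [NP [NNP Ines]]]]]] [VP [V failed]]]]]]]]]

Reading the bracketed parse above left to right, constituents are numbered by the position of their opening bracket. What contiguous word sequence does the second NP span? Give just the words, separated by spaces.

each careful signal or it

In left-to-right order the NP constituents are "her rhythm"; "each careful signal or it"; "each careful signal"; "it"; "that sudden rhythm near our complex empty cat behind Ines"; "our complex empty cat behind Ines"; "Ines". Number 2 is "each careful signal or it".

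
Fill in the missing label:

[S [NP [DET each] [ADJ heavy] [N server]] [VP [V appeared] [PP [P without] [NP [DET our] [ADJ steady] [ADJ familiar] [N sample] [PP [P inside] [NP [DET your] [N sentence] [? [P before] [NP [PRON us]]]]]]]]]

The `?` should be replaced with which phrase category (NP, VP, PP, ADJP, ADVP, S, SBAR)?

PP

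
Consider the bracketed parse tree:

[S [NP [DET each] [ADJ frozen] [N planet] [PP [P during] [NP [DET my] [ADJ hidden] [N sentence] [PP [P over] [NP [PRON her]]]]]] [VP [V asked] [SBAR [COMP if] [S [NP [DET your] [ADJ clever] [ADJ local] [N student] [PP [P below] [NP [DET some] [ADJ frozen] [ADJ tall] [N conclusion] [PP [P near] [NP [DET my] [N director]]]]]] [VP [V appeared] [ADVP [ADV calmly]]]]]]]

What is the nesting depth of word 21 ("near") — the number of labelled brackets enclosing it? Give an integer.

Counting open brackets not yet closed at "near": [S [VP [SBAR [S [NP [PP [NP [PP [P = 9.

9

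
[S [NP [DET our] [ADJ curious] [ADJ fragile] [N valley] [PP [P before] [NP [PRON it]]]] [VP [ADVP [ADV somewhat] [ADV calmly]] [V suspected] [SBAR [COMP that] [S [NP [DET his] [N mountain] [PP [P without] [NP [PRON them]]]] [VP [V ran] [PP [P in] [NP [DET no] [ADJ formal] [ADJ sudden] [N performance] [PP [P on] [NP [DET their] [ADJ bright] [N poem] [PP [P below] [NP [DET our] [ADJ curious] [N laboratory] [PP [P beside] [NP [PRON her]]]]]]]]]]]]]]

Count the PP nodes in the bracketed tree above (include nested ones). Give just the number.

The PP constituents are: [PP before it]; [PP without them]; [PP in no formal sudden performance on their bright poem below our curious laboratory beside her]; [PP on their bright poem below our curious laboratory beside her]; [PP below our curious laboratory beside her]; [PP beside her]. Total: 6.

6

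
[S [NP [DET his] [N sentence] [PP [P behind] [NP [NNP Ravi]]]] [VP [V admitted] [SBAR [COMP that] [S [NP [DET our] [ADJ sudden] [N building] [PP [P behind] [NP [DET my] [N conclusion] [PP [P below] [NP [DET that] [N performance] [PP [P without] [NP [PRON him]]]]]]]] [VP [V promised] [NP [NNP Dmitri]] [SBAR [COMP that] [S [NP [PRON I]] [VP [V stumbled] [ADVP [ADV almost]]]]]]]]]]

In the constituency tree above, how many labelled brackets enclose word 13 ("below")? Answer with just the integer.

9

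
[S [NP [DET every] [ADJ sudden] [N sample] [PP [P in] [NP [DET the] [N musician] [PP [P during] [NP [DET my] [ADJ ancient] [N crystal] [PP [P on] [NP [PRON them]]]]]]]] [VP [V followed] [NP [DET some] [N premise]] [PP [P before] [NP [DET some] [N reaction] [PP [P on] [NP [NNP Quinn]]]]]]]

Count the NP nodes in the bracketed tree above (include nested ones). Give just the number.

Listing each NP by its span: [NP every sudden sample in the musician during my ancient crystal on them]; [NP the musician during my ancient crystal on them]; [NP my ancient crystal on them]; [NP them]; [NP some premise]; [NP some reaction on Quinn] … — that makes 7.

7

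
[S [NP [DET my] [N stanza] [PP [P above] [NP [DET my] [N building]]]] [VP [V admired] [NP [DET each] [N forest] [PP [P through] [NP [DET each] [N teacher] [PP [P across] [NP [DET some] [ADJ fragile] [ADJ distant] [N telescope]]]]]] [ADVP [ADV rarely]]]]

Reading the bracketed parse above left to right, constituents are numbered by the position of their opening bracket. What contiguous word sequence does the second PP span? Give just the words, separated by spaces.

through each teacher across some fragile distant telescope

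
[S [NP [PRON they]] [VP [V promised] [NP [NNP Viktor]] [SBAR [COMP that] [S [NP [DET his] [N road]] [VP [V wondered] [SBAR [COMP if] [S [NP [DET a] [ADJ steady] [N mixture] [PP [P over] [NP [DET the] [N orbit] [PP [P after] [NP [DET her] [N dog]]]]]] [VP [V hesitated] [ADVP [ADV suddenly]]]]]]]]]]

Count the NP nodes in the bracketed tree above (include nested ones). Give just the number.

The NP constituents are: [NP they]; [NP Viktor]; [NP his road]; [NP a steady mixture over the orbit after her dog]; [NP the orbit after her dog]; [NP her dog]. Total: 6.

6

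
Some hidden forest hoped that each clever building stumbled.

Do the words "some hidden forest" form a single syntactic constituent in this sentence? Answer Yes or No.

The sequence corresponds to a single NP node — the noun phrase "some hidden forest".

Yes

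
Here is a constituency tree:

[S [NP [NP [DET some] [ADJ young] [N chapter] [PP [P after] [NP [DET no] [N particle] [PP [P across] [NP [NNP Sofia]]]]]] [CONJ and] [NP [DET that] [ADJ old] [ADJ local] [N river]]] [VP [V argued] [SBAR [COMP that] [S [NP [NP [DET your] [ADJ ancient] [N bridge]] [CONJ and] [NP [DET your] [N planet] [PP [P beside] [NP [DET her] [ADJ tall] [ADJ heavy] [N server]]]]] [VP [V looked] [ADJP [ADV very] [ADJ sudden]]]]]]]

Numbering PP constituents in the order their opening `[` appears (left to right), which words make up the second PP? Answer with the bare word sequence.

across Sofia

Opening `[PP` markers occur at word positions 4, 7, 22; the second of these opens the constituent [PP across Sofia].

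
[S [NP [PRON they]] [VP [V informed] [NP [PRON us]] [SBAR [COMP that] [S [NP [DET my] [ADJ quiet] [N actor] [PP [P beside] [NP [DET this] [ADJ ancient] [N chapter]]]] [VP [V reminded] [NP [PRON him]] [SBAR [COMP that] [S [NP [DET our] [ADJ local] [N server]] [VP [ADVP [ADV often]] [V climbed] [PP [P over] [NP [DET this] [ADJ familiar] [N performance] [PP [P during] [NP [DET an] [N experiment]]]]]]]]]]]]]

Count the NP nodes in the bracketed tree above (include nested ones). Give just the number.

8

Scanning left to right, an opening `[NP` appears at word positions 1, 3, 5, 9, 13, 15, 21, 25 — 8 in total.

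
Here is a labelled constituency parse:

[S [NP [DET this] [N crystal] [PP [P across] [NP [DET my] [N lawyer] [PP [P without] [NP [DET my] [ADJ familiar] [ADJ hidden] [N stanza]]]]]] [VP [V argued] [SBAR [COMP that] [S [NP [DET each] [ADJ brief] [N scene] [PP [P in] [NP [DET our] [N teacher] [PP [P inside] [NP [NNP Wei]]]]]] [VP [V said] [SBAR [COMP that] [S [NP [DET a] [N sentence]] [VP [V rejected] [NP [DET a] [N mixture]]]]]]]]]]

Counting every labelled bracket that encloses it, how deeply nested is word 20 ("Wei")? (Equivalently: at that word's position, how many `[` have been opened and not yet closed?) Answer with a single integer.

10

Path from the root down to the word: S → VP → SBAR → S → NP → PP → NP → PP → NP → NNP. That is 10 enclosing brackets.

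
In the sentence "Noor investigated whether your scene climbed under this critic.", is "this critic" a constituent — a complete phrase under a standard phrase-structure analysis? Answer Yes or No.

Yes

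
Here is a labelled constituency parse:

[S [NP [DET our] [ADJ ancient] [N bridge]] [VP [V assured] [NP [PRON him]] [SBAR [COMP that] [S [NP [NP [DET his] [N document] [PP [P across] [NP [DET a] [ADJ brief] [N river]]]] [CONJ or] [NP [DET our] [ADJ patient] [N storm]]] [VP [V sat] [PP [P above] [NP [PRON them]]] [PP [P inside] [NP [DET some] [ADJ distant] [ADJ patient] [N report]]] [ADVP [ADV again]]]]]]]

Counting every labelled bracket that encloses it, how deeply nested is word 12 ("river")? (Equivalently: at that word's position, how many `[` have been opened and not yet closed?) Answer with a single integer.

9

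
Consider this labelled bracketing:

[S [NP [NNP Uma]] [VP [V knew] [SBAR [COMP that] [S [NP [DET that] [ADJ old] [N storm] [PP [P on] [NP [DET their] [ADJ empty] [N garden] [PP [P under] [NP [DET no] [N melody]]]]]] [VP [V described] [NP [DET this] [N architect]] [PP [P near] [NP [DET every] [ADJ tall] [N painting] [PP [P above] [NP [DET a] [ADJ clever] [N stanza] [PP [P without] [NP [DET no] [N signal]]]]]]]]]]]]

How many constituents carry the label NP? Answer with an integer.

8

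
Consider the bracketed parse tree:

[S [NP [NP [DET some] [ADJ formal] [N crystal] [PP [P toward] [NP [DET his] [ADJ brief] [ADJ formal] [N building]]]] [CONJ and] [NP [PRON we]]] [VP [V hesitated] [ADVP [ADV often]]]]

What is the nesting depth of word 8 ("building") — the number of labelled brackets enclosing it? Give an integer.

Counting open brackets not yet closed at "building": [S [NP [NP [PP [NP [N = 6.

6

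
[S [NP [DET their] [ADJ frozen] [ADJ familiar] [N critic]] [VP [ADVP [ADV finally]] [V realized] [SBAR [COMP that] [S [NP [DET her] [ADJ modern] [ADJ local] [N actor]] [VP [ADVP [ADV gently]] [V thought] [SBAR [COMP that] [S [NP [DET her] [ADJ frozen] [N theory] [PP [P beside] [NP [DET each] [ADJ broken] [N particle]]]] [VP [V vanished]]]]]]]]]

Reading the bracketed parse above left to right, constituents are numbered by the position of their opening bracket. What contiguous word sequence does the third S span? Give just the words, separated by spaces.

her frozen theory beside each broken particle vanished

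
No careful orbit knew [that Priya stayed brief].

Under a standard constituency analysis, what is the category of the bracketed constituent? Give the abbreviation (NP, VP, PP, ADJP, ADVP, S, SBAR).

SBAR

The span is built around the complementizer "that" — a subordinate clause (SBAR).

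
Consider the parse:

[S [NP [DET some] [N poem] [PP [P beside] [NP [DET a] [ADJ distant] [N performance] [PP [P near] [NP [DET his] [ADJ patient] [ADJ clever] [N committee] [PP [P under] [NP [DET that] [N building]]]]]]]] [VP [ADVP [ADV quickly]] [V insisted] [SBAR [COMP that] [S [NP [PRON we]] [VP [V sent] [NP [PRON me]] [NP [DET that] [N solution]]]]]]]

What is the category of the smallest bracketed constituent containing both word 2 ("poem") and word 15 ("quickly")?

S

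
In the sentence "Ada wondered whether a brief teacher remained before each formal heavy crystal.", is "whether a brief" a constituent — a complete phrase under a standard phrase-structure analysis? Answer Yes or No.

No

"whether" belongs to the complementizer "whether" while "brief" belongs to the clause "a brief teacher remained before each formal heavy crystal"; a span that runs across that boundary is not a single phrase.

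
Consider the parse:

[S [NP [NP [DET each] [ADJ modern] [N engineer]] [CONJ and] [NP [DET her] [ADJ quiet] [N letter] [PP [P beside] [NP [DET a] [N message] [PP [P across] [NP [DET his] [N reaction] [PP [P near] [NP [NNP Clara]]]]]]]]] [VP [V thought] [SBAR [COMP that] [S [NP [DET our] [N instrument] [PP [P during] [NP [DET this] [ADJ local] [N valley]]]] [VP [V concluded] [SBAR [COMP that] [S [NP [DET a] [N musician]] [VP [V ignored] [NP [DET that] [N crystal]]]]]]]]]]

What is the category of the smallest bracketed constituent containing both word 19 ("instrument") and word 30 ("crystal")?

S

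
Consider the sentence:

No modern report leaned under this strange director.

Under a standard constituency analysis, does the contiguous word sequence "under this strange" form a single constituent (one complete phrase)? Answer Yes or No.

"under" belongs to the preposition "under" while "strange" belongs to the noun phrase "this strange director"; a span that runs across that boundary is not a single phrase.

No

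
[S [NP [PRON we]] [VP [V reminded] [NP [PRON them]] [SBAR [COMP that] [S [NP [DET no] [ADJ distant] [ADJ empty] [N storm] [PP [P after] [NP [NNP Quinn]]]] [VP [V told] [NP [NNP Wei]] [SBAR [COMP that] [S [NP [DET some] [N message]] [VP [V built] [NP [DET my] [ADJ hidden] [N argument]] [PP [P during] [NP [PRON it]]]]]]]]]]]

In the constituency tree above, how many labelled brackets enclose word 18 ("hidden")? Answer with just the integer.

Path from the root down to the word: S → VP → SBAR → S → VP → SBAR → S → VP → NP → ADJ. That is 10 enclosing brackets.

10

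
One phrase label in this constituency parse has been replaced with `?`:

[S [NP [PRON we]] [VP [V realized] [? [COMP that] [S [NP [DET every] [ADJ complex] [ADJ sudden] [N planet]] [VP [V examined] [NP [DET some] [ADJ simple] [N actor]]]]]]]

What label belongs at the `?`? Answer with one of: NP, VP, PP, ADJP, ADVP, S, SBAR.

SBAR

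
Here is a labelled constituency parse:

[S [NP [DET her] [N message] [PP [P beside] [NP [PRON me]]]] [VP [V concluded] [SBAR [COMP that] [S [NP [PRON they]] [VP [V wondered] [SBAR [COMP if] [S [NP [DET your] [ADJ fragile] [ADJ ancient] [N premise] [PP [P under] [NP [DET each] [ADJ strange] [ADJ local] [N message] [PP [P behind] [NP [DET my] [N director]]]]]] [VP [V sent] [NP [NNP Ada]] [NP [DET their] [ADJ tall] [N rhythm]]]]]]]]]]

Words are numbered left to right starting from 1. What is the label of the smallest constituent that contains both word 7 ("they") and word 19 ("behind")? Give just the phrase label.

S

The smallest bracket enclosing both words is [S they wondered if your fragile ancient premise under each strange local message behind my director sent Ada their tall rhythm], so the label is S.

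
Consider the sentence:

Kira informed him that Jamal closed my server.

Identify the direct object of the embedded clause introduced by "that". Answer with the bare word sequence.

Within the embedded clause introduced by "that", the direct object of "closed" is "my server".

my server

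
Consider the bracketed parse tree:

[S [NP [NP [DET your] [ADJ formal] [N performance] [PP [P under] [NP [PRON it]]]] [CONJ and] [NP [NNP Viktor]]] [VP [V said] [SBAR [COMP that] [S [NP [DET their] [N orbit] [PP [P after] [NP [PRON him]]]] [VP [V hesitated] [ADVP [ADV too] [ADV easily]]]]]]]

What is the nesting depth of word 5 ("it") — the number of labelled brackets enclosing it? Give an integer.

Counting open brackets not yet closed at "it": [S [NP [NP [PP [NP [PRON = 6.

6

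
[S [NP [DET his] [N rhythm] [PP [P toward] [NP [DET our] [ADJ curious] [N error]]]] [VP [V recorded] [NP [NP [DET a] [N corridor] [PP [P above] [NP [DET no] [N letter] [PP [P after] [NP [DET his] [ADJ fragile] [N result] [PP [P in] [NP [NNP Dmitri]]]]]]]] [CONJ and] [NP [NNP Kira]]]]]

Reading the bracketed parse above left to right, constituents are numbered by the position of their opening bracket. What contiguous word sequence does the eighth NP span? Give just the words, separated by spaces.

The NP opening brackets appear, in order, over: "his rhythm toward our curious error"; "our curious error"; "a corridor above no letter after his fragile result in Dmitri and Kira"; "a corridor above no letter after his fragile result in Dmitri"; "no letter after his fragile result in Dmitri"; "his fragile result in Dmitri"; "Dmitri"; "Kira". The eighth one spans "Kira".

Kira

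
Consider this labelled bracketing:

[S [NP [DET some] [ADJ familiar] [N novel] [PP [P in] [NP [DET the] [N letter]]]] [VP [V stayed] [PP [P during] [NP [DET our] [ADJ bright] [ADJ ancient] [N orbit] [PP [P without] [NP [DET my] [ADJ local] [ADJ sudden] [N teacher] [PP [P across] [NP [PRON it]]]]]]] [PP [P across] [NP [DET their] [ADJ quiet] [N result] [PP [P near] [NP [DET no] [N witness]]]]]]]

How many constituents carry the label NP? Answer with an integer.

7

Listing each NP by its span: [NP some familiar novel in the letter]; [NP the letter]; [NP our bright ancient orbit without my local sudden teacher across it]; [NP my local sudden teacher across it]; [NP it]; [NP their quiet result near no witness] … — that makes 7.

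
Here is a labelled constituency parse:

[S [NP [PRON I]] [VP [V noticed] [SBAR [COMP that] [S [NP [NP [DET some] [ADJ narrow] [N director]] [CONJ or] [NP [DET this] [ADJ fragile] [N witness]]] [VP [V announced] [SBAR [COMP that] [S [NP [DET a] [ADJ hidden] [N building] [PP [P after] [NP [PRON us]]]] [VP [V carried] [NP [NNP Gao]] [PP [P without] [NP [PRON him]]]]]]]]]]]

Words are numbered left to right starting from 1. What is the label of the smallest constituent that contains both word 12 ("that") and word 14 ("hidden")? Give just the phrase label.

SBAR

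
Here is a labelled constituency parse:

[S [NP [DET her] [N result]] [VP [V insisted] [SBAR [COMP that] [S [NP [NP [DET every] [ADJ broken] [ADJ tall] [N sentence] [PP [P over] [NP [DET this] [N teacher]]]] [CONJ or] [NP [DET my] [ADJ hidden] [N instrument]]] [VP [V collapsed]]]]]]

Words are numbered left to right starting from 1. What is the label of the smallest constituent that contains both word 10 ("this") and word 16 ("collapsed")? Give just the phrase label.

The smallest bracket enclosing both words is [S every broken tall sentence over this teacher or my hidden instrument collapsed], so the label is S.

S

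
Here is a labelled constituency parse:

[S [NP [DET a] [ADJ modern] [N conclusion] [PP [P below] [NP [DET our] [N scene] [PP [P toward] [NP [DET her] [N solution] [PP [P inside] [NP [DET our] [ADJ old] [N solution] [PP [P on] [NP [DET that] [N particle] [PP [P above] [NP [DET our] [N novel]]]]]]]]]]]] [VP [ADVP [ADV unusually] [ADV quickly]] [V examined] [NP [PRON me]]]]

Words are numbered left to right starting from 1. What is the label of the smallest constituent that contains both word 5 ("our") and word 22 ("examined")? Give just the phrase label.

S

The smallest bracket enclosing both words is [S a modern conclusion below our scene toward her solution inside our old solution on that particle above our novel unusually quickly examined me], so the label is S.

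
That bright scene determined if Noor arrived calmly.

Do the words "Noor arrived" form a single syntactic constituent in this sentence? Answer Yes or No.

No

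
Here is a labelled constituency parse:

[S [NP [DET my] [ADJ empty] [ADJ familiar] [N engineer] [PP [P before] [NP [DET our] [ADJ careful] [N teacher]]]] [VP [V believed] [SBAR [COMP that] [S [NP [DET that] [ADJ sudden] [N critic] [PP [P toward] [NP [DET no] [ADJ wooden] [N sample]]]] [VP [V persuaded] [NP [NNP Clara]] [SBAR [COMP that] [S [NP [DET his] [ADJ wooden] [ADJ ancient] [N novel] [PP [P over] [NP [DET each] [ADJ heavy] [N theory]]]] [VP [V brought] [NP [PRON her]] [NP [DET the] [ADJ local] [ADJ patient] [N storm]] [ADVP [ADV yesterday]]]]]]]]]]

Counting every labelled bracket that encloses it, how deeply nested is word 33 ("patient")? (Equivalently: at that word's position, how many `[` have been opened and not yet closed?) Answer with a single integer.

The word sits inside ADJ, which is inside NP, inside VP, inside S, inside SBAR, inside VP, inside S, inside SBAR, inside VP, inside S — 10 brackets in all.

10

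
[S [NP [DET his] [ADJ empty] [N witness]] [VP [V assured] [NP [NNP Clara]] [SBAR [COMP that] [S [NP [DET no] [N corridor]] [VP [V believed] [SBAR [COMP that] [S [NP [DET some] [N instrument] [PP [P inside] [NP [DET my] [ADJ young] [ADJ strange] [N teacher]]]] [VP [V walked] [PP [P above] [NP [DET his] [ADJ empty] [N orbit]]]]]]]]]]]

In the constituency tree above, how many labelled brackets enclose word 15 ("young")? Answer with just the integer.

Counting open brackets not yet closed at "young": [S [VP [SBAR [S [VP [SBAR [S [NP [PP [NP [ADJ = 11.

11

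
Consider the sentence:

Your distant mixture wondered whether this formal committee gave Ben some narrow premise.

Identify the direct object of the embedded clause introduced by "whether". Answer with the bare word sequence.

The verb of the embedded clause introduced by "whether" is "gave"; its direct object is the NP "some narrow premise".

some narrow premise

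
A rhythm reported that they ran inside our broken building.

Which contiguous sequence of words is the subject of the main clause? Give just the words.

a rhythm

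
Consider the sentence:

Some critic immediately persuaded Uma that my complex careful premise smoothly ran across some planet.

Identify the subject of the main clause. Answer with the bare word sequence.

some critic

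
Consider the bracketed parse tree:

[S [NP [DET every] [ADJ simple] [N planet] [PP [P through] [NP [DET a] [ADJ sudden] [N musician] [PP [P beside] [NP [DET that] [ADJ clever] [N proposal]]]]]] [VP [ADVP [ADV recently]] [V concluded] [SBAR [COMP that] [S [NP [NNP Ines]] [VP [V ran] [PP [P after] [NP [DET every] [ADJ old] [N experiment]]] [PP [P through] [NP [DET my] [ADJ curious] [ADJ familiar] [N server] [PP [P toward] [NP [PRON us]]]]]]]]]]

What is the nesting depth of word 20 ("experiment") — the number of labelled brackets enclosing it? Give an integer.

8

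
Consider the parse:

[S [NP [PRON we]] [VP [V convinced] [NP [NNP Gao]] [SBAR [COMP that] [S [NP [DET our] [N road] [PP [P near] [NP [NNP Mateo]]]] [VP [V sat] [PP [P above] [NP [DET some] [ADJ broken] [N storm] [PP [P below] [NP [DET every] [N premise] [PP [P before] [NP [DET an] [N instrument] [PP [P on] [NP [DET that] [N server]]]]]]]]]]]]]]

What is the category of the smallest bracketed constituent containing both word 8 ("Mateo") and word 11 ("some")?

Both words fall inside [S our road near Mateo sat above some broken storm below every premise before an instrument on that server] (words 5–22), and no smaller constituent contains them both. Label: S.

S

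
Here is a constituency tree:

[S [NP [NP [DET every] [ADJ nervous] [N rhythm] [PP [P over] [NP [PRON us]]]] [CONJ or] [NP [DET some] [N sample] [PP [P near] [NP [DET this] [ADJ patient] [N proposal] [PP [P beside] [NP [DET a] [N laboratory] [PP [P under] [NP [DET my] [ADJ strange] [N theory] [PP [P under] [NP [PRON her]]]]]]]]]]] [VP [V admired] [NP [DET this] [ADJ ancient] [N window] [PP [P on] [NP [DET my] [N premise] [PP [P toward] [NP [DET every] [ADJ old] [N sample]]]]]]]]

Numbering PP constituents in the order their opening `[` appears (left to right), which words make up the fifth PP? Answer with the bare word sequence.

under her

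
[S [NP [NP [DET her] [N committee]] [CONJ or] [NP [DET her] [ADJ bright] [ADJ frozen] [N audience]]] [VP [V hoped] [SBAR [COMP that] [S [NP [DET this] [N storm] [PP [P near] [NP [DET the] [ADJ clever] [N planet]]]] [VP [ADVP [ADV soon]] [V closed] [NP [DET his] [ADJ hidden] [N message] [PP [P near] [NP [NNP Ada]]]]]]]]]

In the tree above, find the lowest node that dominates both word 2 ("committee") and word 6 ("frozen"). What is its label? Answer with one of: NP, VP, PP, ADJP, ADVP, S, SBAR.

NP

Word 2 lies under S → NP → NP → N; word 6 lies under S → NP → NP → ADJ. The lowest shared node is the NP.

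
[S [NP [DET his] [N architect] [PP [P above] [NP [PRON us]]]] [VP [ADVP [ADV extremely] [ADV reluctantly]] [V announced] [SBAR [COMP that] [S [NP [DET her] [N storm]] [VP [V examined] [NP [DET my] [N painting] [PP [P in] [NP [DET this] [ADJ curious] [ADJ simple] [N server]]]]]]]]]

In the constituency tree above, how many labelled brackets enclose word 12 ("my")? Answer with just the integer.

Path from the root down to the word: S → VP → SBAR → S → VP → NP → DET. That is 7 enclosing brackets.

7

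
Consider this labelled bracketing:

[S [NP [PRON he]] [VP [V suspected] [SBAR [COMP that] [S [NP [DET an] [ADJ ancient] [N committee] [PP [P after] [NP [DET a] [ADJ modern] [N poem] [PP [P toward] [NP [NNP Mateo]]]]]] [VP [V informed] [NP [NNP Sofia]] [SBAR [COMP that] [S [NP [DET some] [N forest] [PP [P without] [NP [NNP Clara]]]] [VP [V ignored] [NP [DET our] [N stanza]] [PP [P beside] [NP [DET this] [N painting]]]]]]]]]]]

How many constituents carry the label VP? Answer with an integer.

3

Listing each VP by its span: [VP suspected that an ancient committee after a modern poem toward Mateo informed Sofia that some forest without Clara ignored our stanza beside this painting]; [VP informed Sofia that some forest without Clara ignored our stanza beside this painting]; [VP ignored our stanza beside this painting] — that makes 3.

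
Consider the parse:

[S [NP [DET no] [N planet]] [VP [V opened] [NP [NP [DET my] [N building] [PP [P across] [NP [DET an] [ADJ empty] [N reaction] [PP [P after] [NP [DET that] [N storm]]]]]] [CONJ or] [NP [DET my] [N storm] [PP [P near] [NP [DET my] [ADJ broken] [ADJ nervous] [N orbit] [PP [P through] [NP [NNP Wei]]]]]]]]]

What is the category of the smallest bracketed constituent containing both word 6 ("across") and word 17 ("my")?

The smallest bracket enclosing both words is [NP my building across an empty reaction after that storm or my storm near my broken nervous orbit through Wei], so the label is NP.

NP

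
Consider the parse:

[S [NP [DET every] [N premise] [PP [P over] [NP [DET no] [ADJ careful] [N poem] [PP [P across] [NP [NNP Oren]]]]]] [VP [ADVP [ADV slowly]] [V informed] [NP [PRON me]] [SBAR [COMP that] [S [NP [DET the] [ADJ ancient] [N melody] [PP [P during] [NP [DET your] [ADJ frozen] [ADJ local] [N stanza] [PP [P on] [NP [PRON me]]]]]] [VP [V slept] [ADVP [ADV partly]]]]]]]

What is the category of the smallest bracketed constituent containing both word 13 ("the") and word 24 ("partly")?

S

Word 13 lies under S → VP → SBAR → S → NP → DET; word 24 lies under S → VP → SBAR → S → VP → ADVP → ADV. The lowest shared node is the S.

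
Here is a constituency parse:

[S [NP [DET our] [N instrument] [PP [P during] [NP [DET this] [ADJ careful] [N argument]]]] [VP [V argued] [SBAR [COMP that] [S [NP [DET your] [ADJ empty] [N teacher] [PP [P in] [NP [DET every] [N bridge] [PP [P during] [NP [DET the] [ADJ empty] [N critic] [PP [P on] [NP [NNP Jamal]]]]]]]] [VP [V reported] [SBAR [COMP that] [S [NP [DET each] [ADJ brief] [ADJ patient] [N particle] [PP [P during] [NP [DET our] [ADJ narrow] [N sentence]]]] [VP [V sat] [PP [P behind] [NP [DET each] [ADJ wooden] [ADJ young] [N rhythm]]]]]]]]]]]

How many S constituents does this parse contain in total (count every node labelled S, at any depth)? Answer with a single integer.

3

Scanning left to right, an opening `[S` appears at word positions 1, 9, 23 — 3 in total.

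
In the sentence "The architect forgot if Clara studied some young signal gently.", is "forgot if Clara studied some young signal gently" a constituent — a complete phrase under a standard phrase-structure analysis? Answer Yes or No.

The sequence corresponds to a single VP node — the verb phrase "forgot if Clara studied some young signal gently".

Yes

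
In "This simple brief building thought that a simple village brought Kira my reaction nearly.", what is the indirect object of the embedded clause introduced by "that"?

Kira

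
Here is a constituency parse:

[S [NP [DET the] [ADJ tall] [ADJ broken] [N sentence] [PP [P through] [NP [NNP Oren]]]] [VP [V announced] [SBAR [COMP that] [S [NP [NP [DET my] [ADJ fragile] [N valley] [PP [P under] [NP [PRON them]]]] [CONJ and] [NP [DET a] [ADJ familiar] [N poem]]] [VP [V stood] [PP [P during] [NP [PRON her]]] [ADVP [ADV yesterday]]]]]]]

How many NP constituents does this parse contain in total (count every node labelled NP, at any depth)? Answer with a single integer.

7

Listing each NP by its span: [NP the tall broken sentence through Oren]; [NP Oren]; [NP my fragile valley under them and a familiar poem]; [NP my fragile valley under them]; [NP them]; [NP a familiar poem] … — that makes 7.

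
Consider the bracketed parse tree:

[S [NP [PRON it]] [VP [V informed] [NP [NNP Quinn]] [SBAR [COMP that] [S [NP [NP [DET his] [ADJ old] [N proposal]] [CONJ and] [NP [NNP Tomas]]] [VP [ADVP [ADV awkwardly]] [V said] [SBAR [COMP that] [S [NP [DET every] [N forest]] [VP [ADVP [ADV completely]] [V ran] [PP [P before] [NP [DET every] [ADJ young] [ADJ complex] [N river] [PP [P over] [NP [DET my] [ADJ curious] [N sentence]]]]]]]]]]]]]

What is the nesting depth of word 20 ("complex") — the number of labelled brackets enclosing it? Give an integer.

Counting open brackets not yet closed at "complex": [S [VP [SBAR [S [VP [SBAR [S [VP [PP [NP [ADJ = 11.

11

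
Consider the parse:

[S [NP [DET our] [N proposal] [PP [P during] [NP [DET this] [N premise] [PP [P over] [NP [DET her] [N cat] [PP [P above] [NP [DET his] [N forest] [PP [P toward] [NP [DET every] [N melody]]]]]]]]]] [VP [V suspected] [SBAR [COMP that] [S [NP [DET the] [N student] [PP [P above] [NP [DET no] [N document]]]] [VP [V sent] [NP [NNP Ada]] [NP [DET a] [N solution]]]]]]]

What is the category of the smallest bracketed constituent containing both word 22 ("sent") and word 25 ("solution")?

VP

The smallest bracket enclosing both words is [VP sent Ada a solution], so the label is VP.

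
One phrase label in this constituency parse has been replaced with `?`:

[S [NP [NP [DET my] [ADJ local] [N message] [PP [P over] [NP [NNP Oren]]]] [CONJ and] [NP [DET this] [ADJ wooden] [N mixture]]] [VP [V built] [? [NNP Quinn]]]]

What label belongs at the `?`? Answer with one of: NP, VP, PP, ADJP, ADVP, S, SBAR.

The `?` node immediately contains: NNP 'Quinn'. That is the internal structure of a noun phrase, so the label is NP.

NP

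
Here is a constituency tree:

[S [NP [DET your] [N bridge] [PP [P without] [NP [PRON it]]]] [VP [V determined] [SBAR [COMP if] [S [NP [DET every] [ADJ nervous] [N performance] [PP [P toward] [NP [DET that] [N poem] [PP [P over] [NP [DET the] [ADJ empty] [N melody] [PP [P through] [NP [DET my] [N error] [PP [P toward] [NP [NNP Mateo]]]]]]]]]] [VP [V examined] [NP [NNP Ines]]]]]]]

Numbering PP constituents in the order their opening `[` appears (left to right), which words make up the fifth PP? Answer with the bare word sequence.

toward Mateo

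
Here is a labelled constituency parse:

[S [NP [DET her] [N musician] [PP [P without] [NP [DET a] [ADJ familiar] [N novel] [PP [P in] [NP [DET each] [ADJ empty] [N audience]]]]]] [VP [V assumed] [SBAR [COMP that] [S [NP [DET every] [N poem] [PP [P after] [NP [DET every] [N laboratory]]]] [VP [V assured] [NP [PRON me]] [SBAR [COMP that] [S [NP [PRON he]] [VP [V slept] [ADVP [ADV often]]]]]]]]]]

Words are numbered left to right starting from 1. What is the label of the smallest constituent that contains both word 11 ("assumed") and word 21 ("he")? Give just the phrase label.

VP

Both words fall inside [VP assumed that every poem after every laboratory assured me that he slept often] (words 11–23), and no smaller constituent contains them both. Label: VP.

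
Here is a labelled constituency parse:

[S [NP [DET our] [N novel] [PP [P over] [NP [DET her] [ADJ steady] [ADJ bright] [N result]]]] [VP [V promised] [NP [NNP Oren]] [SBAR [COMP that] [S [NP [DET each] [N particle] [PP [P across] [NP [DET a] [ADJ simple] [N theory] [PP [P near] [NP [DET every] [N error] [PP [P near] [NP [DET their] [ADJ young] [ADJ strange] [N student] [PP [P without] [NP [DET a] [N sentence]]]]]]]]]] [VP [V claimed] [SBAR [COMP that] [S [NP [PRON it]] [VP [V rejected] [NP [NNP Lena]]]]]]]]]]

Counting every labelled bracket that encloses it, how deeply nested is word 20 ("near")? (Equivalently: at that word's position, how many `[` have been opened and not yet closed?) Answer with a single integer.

11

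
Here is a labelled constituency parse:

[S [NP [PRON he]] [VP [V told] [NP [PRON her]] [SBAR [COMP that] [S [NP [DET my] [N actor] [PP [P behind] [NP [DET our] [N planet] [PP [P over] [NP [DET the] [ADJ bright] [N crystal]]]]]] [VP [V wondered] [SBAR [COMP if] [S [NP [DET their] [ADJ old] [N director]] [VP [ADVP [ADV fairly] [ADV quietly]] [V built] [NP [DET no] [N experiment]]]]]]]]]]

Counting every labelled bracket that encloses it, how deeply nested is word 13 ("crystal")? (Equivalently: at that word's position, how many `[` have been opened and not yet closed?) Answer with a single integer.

Path from the root down to the word: S → VP → SBAR → S → NP → PP → NP → PP → NP → N. That is 10 enclosing brackets.

10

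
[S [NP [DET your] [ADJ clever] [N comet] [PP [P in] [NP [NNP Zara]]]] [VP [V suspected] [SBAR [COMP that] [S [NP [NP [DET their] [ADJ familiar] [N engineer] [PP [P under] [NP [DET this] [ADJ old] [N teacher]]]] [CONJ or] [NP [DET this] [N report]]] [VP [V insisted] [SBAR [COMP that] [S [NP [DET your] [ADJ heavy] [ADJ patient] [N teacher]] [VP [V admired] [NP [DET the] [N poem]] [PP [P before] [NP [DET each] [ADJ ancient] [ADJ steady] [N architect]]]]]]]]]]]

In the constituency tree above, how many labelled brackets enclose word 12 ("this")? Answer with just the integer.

9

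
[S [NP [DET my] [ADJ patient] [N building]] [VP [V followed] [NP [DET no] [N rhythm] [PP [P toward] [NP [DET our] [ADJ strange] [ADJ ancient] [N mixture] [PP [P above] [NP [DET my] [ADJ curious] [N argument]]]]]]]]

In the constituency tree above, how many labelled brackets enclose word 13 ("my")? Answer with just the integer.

8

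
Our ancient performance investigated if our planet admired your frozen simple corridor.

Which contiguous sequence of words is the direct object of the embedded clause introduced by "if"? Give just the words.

your frozen simple corridor

Within the embedded clause introduced by "if", the direct object of "admired" is "your frozen simple corridor".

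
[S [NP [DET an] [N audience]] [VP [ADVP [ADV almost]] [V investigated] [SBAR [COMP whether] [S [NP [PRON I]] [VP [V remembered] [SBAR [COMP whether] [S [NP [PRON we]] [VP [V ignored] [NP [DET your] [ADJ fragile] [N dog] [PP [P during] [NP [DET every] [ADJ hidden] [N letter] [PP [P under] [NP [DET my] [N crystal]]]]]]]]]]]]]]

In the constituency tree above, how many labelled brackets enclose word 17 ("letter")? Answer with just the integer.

The word sits inside N, which is inside NP, inside PP, inside NP, inside VP, inside S, inside SBAR, inside VP, inside S, inside SBAR, inside VP, inside S — 12 brackets in all.

12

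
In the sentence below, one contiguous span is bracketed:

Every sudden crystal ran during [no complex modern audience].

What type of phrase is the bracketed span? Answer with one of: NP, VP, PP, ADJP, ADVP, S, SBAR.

The span is built around the noun "audience" — a noun phrase (NP).

NP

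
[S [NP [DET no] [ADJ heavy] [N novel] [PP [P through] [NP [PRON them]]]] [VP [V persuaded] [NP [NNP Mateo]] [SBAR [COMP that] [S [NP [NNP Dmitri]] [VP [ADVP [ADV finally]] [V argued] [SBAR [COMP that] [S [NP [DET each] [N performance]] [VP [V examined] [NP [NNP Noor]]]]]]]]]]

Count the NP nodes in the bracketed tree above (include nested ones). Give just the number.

6

Scanning left to right, an opening `[NP` appears at word positions 1, 5, 7, 9, 13, 16 — 6 in total.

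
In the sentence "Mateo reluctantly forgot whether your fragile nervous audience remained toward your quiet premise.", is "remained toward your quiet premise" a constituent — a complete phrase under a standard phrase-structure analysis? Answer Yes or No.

Yes

"remained toward your quiet premise" is exactly the verb phrase [VP remained toward your quiet premise], a complete constituent.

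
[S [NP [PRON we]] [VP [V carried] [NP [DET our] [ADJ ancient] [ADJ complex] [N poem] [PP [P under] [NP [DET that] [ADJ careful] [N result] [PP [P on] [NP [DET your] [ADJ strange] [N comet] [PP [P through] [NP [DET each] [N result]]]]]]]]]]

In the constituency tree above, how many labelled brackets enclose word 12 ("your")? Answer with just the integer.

8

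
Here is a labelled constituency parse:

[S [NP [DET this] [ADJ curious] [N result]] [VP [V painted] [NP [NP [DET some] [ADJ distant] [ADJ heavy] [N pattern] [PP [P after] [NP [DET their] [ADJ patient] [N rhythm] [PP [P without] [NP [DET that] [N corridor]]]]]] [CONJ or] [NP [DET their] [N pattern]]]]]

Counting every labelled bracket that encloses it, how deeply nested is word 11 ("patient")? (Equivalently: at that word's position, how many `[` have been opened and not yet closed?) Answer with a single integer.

The word sits inside ADJ, which is inside NP, inside PP, inside NP, inside NP, inside VP, inside S — 7 brackets in all.

7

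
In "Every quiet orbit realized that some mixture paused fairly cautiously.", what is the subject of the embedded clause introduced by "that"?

In the embedded clause introduced by "that" the verb is "paused"; the NP preceding it, "some mixture", is the subject.

some mixture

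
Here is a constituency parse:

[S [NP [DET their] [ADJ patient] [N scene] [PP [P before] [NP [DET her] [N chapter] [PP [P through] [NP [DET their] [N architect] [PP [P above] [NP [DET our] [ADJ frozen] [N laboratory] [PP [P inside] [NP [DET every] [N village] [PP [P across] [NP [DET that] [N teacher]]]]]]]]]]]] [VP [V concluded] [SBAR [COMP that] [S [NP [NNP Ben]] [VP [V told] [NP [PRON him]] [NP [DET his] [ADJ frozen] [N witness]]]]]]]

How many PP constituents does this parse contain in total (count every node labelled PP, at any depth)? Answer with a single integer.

Scanning left to right, an opening `[PP` appears at word positions 4, 7, 10, 14, 17 — 5 in total.

5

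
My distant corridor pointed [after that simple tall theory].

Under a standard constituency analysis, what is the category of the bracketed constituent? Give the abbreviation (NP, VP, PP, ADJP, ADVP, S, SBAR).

PP

"after" is the head of the bracketed span, so the span is a prepositional phrase: PP.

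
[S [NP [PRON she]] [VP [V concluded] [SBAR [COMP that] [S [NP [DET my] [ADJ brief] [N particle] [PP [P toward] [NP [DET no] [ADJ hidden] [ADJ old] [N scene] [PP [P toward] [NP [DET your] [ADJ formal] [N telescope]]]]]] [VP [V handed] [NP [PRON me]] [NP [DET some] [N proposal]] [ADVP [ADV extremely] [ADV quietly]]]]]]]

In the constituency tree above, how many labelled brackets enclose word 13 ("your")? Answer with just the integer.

10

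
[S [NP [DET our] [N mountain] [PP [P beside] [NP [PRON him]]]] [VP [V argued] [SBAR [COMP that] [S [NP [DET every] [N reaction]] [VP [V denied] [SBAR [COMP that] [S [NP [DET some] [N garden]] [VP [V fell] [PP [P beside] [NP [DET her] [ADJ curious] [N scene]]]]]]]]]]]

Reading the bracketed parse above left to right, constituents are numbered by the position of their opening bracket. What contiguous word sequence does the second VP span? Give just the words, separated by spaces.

In left-to-right order the VP constituents are "argued that every reaction denied that some garden fell beside her curious scene"; "denied that some garden fell beside her curious scene"; "fell beside her curious scene". Number 2 is "denied that some garden fell beside her curious scene".

denied that some garden fell beside her curious scene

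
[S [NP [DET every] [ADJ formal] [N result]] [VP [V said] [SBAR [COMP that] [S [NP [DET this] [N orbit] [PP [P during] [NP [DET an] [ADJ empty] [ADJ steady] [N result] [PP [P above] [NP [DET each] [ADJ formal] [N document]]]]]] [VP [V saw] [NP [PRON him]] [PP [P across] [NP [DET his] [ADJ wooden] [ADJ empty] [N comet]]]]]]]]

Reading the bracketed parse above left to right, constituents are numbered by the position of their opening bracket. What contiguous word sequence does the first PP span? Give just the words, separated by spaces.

during an empty steady result above each formal document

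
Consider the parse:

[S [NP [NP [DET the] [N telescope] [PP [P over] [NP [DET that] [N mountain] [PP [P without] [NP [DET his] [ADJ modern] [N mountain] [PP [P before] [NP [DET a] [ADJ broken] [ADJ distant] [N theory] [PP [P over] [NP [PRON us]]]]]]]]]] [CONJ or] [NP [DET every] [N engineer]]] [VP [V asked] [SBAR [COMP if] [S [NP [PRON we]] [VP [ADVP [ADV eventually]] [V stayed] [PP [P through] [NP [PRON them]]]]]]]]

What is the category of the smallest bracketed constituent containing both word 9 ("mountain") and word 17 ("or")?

NP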